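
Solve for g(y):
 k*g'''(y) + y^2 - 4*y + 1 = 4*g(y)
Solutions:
 g(y) = C1*exp(2^(2/3)*y*(1/k)^(1/3)) + C2*exp(2^(2/3)*y*(-1 + sqrt(3)*I)*(1/k)^(1/3)/2) + C3*exp(-2^(2/3)*y*(1 + sqrt(3)*I)*(1/k)^(1/3)/2) + y^2/4 - y + 1/4


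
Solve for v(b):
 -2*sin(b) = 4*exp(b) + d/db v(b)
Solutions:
 v(b) = C1 - 4*exp(b) + 2*cos(b)


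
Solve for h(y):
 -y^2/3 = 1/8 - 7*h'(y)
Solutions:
 h(y) = C1 + y^3/63 + y/56


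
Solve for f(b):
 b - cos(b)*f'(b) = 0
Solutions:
 f(b) = C1 + Integral(b/cos(b), b)


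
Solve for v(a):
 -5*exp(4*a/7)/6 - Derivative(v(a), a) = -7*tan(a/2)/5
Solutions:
 v(a) = C1 - 35*exp(4*a/7)/24 - 14*log(cos(a/2))/5


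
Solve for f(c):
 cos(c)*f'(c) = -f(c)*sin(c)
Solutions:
 f(c) = C1*cos(c)


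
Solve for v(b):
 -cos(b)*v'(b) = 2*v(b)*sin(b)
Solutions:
 v(b) = C1*cos(b)^2


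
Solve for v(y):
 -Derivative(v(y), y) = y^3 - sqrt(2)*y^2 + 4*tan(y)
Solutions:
 v(y) = C1 - y^4/4 + sqrt(2)*y^3/3 + 4*log(cos(y))


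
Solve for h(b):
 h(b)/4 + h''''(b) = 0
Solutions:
 h(b) = (C1*sin(b/2) + C2*cos(b/2))*exp(-b/2) + (C3*sin(b/2) + C4*cos(b/2))*exp(b/2)


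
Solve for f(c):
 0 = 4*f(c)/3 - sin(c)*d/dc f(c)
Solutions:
 f(c) = C1*(cos(c) - 1)^(2/3)/(cos(c) + 1)^(2/3)


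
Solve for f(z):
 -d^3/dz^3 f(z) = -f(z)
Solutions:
 f(z) = C3*exp(z) + (C1*sin(sqrt(3)*z/2) + C2*cos(sqrt(3)*z/2))*exp(-z/2)


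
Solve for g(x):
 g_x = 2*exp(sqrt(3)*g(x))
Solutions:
 g(x) = sqrt(3)*(2*log(-1/(C1 + 2*x)) - log(3))/6


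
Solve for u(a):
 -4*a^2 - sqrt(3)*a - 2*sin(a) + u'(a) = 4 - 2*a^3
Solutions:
 u(a) = C1 - a^4/2 + 4*a^3/3 + sqrt(3)*a^2/2 + 4*a - 2*cos(a)


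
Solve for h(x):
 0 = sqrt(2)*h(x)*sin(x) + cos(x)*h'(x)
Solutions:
 h(x) = C1*cos(x)^(sqrt(2))


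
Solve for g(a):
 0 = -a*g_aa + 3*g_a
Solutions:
 g(a) = C1 + C2*a^4


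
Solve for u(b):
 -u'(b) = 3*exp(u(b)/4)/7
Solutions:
 u(b) = 4*log(1/(C1 + 3*b)) + 4*log(28)


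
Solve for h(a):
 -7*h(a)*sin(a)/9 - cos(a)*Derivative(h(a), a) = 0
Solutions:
 h(a) = C1*cos(a)^(7/9)


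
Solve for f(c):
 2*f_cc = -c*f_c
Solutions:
 f(c) = C1 + C2*erf(c/2)


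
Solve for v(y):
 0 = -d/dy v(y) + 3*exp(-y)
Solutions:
 v(y) = C1 - 3*exp(-y)


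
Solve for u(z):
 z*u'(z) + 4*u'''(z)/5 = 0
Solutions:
 u(z) = C1 + Integral(C2*airyai(-10^(1/3)*z/2) + C3*airybi(-10^(1/3)*z/2), z)


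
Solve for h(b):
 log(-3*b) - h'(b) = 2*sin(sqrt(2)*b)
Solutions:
 h(b) = C1 + b*log(-b) - b + b*log(3) + sqrt(2)*cos(sqrt(2)*b)


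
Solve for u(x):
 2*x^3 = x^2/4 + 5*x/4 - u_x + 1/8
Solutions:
 u(x) = C1 - x^4/2 + x^3/12 + 5*x^2/8 + x/8


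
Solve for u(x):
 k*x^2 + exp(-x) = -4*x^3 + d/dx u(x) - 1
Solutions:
 u(x) = C1 + k*x^3/3 + x^4 + x - exp(-x)


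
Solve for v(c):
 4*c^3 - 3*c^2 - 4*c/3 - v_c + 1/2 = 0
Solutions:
 v(c) = C1 + c^4 - c^3 - 2*c^2/3 + c/2


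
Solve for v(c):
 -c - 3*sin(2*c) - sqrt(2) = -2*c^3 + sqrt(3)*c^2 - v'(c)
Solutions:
 v(c) = C1 - c^4/2 + sqrt(3)*c^3/3 + c^2/2 + sqrt(2)*c - 3*cos(2*c)/2


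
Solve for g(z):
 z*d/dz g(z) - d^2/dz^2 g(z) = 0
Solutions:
 g(z) = C1 + C2*erfi(sqrt(2)*z/2)


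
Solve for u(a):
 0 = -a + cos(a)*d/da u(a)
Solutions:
 u(a) = C1 + Integral(a/cos(a), a)


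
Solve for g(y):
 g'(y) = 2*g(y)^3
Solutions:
 g(y) = -sqrt(2)*sqrt(-1/(C1 + 2*y))/2
 g(y) = sqrt(2)*sqrt(-1/(C1 + 2*y))/2


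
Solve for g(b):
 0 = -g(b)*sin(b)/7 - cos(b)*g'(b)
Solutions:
 g(b) = C1*cos(b)^(1/7)


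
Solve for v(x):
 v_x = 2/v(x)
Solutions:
 v(x) = -sqrt(C1 + 4*x)
 v(x) = sqrt(C1 + 4*x)


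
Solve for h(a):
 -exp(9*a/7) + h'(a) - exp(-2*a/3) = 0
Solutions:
 h(a) = C1 + 7*exp(9*a/7)/9 - 3*exp(-2*a/3)/2


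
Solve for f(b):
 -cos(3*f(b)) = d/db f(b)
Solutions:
 f(b) = -asin((C1 + exp(6*b))/(C1 - exp(6*b)))/3 + pi/3
 f(b) = asin((C1 + exp(6*b))/(C1 - exp(6*b)))/3


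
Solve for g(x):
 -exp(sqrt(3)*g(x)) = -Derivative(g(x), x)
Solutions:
 g(x) = sqrt(3)*(2*log(-1/(C1 + x)) - log(3))/6


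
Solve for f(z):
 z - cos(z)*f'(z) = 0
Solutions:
 f(z) = C1 + Integral(z/cos(z), z)


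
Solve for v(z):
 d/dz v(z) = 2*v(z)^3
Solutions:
 v(z) = -sqrt(2)*sqrt(-1/(C1 + 2*z))/2
 v(z) = sqrt(2)*sqrt(-1/(C1 + 2*z))/2


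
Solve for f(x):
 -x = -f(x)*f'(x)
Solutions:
 f(x) = -sqrt(C1 + x^2)
 f(x) = sqrt(C1 + x^2)


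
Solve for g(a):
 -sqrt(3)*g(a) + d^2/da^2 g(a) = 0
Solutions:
 g(a) = C1*exp(-3^(1/4)*a) + C2*exp(3^(1/4)*a)


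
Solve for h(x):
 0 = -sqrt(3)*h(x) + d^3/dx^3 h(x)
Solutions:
 h(x) = C3*exp(3^(1/6)*x) + (C1*sin(3^(2/3)*x/2) + C2*cos(3^(2/3)*x/2))*exp(-3^(1/6)*x/2)


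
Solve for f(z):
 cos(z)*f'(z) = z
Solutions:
 f(z) = C1 + Integral(z/cos(z), z)


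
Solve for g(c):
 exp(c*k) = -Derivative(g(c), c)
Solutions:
 g(c) = C1 - exp(c*k)/k


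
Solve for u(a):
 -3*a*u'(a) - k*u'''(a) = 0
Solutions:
 u(a) = C1 + Integral(C2*airyai(3^(1/3)*a*(-1/k)^(1/3)) + C3*airybi(3^(1/3)*a*(-1/k)^(1/3)), a)


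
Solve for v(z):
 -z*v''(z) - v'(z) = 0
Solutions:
 v(z) = C1 + C2*log(z)


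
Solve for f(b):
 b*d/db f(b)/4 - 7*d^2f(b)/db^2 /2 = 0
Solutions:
 f(b) = C1 + C2*erfi(sqrt(7)*b/14)


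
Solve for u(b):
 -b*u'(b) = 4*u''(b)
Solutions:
 u(b) = C1 + C2*erf(sqrt(2)*b/4)


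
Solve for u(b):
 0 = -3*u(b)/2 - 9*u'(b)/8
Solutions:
 u(b) = C1*exp(-4*b/3)


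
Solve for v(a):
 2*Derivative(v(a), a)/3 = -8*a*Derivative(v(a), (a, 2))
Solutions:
 v(a) = C1 + C2*a^(11/12)


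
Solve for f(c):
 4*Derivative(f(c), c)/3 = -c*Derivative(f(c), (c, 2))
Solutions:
 f(c) = C1 + C2/c^(1/3)


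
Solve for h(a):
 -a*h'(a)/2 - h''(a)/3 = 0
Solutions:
 h(a) = C1 + C2*erf(sqrt(3)*a/2)


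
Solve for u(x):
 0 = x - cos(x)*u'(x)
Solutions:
 u(x) = C1 + Integral(x/cos(x), x)


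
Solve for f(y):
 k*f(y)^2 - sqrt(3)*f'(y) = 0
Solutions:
 f(y) = -3/(C1 + sqrt(3)*k*y)


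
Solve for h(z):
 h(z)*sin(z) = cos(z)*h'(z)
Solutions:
 h(z) = C1/cos(z)


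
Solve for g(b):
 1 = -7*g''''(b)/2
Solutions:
 g(b) = C1 + C2*b + C3*b^2 + C4*b^3 - b^4/84


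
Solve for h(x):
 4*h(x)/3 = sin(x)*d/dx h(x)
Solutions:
 h(x) = C1*(cos(x) - 1)^(2/3)/(cos(x) + 1)^(2/3)


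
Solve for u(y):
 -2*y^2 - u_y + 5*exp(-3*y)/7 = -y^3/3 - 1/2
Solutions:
 u(y) = C1 + y^4/12 - 2*y^3/3 + y/2 - 5*exp(-3*y)/21


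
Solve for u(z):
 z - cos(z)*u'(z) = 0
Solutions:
 u(z) = C1 + Integral(z/cos(z), z)


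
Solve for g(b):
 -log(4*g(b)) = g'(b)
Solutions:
 Integral(1/(log(_y) + 2*log(2)), (_y, g(b))) = C1 - b


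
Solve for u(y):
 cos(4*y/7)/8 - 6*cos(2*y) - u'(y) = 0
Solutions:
 u(y) = C1 + 7*sin(4*y/7)/32 - 3*sin(2*y)


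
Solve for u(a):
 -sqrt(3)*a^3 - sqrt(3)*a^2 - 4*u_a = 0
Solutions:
 u(a) = C1 - sqrt(3)*a^4/16 - sqrt(3)*a^3/12


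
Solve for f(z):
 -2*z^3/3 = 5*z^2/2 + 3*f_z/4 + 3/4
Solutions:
 f(z) = C1 - 2*z^4/9 - 10*z^3/9 - z


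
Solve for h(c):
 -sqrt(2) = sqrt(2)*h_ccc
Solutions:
 h(c) = C1 + C2*c + C3*c^2 - c^3/6


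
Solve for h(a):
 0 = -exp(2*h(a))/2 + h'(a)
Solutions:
 h(a) = log(-sqrt(-1/(C1 + a)))
 h(a) = log(-1/(C1 + a))/2


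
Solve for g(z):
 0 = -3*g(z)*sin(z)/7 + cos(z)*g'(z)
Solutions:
 g(z) = C1/cos(z)^(3/7)


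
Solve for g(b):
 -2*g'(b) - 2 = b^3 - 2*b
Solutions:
 g(b) = C1 - b^4/8 + b^2/2 - b


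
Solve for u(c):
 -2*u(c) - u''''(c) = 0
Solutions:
 u(c) = (C1*sin(2^(3/4)*c/2) + C2*cos(2^(3/4)*c/2))*exp(-2^(3/4)*c/2) + (C3*sin(2^(3/4)*c/2) + C4*cos(2^(3/4)*c/2))*exp(2^(3/4)*c/2)


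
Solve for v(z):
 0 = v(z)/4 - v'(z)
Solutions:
 v(z) = C1*exp(z/4)


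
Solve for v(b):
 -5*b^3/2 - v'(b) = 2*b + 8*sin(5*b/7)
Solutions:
 v(b) = C1 - 5*b^4/8 - b^2 + 56*cos(5*b/7)/5


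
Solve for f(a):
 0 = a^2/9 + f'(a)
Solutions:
 f(a) = C1 - a^3/27


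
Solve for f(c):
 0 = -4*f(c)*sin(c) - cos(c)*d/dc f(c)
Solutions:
 f(c) = C1*cos(c)^4


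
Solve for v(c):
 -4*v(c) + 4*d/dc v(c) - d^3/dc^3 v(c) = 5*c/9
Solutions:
 v(c) = C1*exp(6^(1/3)*c*(2*6^(1/3)/(sqrt(33) + 9)^(1/3) + (sqrt(33) + 9)^(1/3))/6)*sin(2^(1/3)*3^(1/6)*c*(-3^(2/3)*(sqrt(33) + 9)^(1/3)/6 + 2^(1/3)/(sqrt(33) + 9)^(1/3))) + C2*exp(6^(1/3)*c*(2*6^(1/3)/(sqrt(33) + 9)^(1/3) + (sqrt(33) + 9)^(1/3))/6)*cos(2^(1/3)*3^(1/6)*c*(-3^(2/3)*(sqrt(33) + 9)^(1/3)/6 + 2^(1/3)/(sqrt(33) + 9)^(1/3))) + C3*exp(-6^(1/3)*c*(2*6^(1/3)/(sqrt(33) + 9)^(1/3) + (sqrt(33) + 9)^(1/3))/3) - 5*c/36 - 5/36


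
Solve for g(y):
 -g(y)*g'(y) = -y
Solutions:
 g(y) = -sqrt(C1 + y^2)
 g(y) = sqrt(C1 + y^2)


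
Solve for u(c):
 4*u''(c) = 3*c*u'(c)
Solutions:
 u(c) = C1 + C2*erfi(sqrt(6)*c/4)


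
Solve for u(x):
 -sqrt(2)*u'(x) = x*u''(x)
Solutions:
 u(x) = C1 + C2*x^(1 - sqrt(2))


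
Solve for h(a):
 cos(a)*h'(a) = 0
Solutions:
 h(a) = C1


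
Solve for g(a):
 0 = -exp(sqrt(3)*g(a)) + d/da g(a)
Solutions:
 g(a) = sqrt(3)*(2*log(-1/(C1 + a)) - log(3))/6


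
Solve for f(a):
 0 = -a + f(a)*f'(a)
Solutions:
 f(a) = -sqrt(C1 + a^2)
 f(a) = sqrt(C1 + a^2)


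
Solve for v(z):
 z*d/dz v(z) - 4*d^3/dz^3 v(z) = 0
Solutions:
 v(z) = C1 + Integral(C2*airyai(2^(1/3)*z/2) + C3*airybi(2^(1/3)*z/2), z)


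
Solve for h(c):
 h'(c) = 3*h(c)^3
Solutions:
 h(c) = -sqrt(2)*sqrt(-1/(C1 + 3*c))/2
 h(c) = sqrt(2)*sqrt(-1/(C1 + 3*c))/2


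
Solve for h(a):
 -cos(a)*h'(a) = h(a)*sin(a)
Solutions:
 h(a) = C1*cos(a)


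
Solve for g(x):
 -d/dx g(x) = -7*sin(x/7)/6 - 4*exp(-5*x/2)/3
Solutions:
 g(x) = C1 - 49*cos(x/7)/6 - 8*exp(-5*x/2)/15


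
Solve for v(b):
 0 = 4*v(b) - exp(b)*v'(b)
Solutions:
 v(b) = C1*exp(-4*exp(-b))


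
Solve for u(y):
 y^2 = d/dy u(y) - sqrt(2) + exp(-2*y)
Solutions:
 u(y) = C1 + y^3/3 + sqrt(2)*y + exp(-2*y)/2


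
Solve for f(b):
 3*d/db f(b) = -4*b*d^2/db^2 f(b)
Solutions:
 f(b) = C1 + C2*b^(1/4)


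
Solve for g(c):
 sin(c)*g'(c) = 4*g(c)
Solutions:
 g(c) = C1*(cos(c)^2 - 2*cos(c) + 1)/(cos(c)^2 + 2*cos(c) + 1)


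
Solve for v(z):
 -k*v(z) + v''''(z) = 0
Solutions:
 v(z) = C1*exp(-k^(1/4)*z) + C2*exp(k^(1/4)*z) + C3*exp(-I*k^(1/4)*z) + C4*exp(I*k^(1/4)*z)


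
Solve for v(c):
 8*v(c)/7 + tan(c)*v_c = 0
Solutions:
 v(c) = C1/sin(c)^(8/7)


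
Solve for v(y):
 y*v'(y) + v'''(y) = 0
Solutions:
 v(y) = C1 + Integral(C2*airyai(-y) + C3*airybi(-y), y)


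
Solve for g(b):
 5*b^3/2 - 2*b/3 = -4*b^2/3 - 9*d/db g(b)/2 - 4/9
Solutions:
 g(b) = C1 - 5*b^4/36 - 8*b^3/81 + 2*b^2/27 - 8*b/81


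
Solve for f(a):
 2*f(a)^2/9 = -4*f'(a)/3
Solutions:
 f(a) = 6/(C1 + a)


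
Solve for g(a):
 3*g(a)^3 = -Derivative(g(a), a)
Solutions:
 g(a) = -sqrt(2)*sqrt(-1/(C1 - 3*a))/2
 g(a) = sqrt(2)*sqrt(-1/(C1 - 3*a))/2


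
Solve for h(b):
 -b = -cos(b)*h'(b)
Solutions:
 h(b) = C1 + Integral(b/cos(b), b)


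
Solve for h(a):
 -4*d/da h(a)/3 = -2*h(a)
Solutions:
 h(a) = C1*exp(3*a/2)


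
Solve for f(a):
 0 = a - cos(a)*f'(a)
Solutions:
 f(a) = C1 + Integral(a/cos(a), a)


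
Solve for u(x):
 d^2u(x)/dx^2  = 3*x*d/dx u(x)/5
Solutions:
 u(x) = C1 + C2*erfi(sqrt(30)*x/10)


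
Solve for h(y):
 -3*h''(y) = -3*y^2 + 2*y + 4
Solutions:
 h(y) = C1 + C2*y + y^4/12 - y^3/9 - 2*y^2/3


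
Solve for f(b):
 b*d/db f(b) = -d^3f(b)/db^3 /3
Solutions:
 f(b) = C1 + Integral(C2*airyai(-3^(1/3)*b) + C3*airybi(-3^(1/3)*b), b)


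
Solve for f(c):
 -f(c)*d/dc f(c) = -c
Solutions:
 f(c) = -sqrt(C1 + c^2)
 f(c) = sqrt(C1 + c^2)


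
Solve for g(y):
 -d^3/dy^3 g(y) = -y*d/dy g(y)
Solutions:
 g(y) = C1 + Integral(C2*airyai(y) + C3*airybi(y), y)


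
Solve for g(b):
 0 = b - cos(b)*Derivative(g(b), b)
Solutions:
 g(b) = C1 + Integral(b/cos(b), b)


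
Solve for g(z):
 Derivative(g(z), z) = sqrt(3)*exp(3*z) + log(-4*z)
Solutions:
 g(z) = C1 + z*log(-z) + z*(-1 + 2*log(2)) + sqrt(3)*exp(3*z)/3


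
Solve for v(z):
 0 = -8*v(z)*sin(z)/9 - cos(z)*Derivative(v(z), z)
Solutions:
 v(z) = C1*cos(z)^(8/9)


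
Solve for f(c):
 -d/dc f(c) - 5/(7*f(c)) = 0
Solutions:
 f(c) = -sqrt(C1 - 70*c)/7
 f(c) = sqrt(C1 - 70*c)/7


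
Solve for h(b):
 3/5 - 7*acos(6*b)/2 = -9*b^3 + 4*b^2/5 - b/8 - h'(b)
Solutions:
 h(b) = C1 - 9*b^4/4 + 4*b^3/15 - b^2/16 + 7*b*acos(6*b)/2 - 3*b/5 - 7*sqrt(1 - 36*b^2)/12


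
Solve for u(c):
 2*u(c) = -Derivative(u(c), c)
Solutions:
 u(c) = C1*exp(-2*c)


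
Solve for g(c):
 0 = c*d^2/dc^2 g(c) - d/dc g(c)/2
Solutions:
 g(c) = C1 + C2*c^(3/2)


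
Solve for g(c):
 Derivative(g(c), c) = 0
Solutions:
 g(c) = C1


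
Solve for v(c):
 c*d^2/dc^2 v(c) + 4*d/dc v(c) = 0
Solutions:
 v(c) = C1 + C2/c^3


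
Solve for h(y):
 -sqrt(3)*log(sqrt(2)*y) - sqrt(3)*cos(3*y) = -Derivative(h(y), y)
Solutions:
 h(y) = C1 + sqrt(3)*y*(log(y) - 1) + sqrt(3)*y*log(2)/2 + sqrt(3)*sin(3*y)/3


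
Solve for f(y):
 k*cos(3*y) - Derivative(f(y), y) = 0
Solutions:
 f(y) = C1 + k*sin(3*y)/3


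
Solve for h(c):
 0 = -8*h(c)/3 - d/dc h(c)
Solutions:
 h(c) = C1*exp(-8*c/3)


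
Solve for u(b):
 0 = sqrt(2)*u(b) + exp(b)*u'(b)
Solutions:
 u(b) = C1*exp(sqrt(2)*exp(-b))


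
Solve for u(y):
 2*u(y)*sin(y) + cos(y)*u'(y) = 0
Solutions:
 u(y) = C1*cos(y)^2


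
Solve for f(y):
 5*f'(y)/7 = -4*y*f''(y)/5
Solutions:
 f(y) = C1 + C2*y^(3/28)


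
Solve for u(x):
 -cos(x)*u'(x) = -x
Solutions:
 u(x) = C1 + Integral(x/cos(x), x)


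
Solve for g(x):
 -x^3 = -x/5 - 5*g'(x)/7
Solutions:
 g(x) = C1 + 7*x^4/20 - 7*x^2/50


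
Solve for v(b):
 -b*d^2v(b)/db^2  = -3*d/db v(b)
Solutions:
 v(b) = C1 + C2*b^4


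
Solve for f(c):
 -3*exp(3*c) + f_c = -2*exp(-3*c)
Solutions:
 f(c) = C1 + exp(3*c) + 2*exp(-3*c)/3


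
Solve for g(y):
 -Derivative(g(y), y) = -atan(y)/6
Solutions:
 g(y) = C1 + y*atan(y)/6 - log(y^2 + 1)/12


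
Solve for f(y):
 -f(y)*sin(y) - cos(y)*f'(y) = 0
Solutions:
 f(y) = C1*cos(y)


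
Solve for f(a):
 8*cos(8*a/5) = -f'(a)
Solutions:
 f(a) = C1 - 5*sin(8*a/5)


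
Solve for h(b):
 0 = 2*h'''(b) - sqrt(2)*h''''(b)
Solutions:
 h(b) = C1 + C2*b + C3*b^2 + C4*exp(sqrt(2)*b)


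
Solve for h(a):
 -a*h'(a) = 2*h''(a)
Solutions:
 h(a) = C1 + C2*erf(a/2)


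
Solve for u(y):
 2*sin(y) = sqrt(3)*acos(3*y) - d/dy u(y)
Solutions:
 u(y) = C1 + sqrt(3)*(y*acos(3*y) - sqrt(1 - 9*y^2)/3) + 2*cos(y)


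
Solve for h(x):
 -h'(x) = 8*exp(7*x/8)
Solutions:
 h(x) = C1 - 64*exp(7*x/8)/7


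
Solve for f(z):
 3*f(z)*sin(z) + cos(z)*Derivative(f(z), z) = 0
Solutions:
 f(z) = C1*cos(z)^3


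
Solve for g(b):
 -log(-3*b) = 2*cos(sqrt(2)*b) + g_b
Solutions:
 g(b) = C1 - b*log(-b) - b*log(3) + b - sqrt(2)*sin(sqrt(2)*b)


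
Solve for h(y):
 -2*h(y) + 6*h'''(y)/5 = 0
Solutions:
 h(y) = C3*exp(3^(2/3)*5^(1/3)*y/3) + (C1*sin(3^(1/6)*5^(1/3)*y/2) + C2*cos(3^(1/6)*5^(1/3)*y/2))*exp(-3^(2/3)*5^(1/3)*y/6)


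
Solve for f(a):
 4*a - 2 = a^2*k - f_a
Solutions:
 f(a) = C1 + a^3*k/3 - 2*a^2 + 2*a


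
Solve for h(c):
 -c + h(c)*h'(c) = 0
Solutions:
 h(c) = -sqrt(C1 + c^2)
 h(c) = sqrt(C1 + c^2)


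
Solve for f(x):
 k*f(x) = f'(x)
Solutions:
 f(x) = C1*exp(k*x)


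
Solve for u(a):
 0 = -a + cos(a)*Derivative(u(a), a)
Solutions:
 u(a) = C1 + Integral(a/cos(a), a)


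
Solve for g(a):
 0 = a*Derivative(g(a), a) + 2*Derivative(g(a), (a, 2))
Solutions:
 g(a) = C1 + C2*erf(a/2)


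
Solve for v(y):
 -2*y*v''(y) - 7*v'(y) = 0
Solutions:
 v(y) = C1 + C2/y^(5/2)


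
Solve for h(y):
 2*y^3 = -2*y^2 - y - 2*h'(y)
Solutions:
 h(y) = C1 - y^4/4 - y^3/3 - y^2/4


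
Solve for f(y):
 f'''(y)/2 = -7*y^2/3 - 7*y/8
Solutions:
 f(y) = C1 + C2*y + C3*y^2 - 7*y^5/90 - 7*y^4/96


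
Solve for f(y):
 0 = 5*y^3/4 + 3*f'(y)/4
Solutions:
 f(y) = C1 - 5*y^4/12


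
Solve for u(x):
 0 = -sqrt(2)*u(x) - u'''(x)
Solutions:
 u(x) = C3*exp(-2^(1/6)*x) + (C1*sin(2^(1/6)*sqrt(3)*x/2) + C2*cos(2^(1/6)*sqrt(3)*x/2))*exp(2^(1/6)*x/2)


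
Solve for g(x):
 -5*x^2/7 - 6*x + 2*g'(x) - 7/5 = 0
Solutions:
 g(x) = C1 + 5*x^3/42 + 3*x^2/2 + 7*x/10


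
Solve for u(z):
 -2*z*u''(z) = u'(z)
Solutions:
 u(z) = C1 + C2*sqrt(z)


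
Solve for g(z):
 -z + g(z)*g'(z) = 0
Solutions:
 g(z) = -sqrt(C1 + z^2)
 g(z) = sqrt(C1 + z^2)


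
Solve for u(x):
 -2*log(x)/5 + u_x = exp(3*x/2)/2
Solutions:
 u(x) = C1 + 2*x*log(x)/5 - 2*x/5 + exp(3*x/2)/3


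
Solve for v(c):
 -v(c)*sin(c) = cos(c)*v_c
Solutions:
 v(c) = C1*cos(c)


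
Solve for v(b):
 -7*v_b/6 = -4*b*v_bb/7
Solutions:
 v(b) = C1 + C2*b^(73/24)


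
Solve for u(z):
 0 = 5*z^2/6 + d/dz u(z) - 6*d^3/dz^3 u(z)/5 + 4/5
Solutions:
 u(z) = C1 + C2*exp(-sqrt(30)*z/6) + C3*exp(sqrt(30)*z/6) - 5*z^3/18 - 14*z/5


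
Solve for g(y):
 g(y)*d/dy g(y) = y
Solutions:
 g(y) = -sqrt(C1 + y^2)
 g(y) = sqrt(C1 + y^2)


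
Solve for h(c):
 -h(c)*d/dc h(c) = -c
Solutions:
 h(c) = -sqrt(C1 + c^2)
 h(c) = sqrt(C1 + c^2)


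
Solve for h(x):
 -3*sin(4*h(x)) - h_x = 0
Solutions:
 h(x) = -acos((-C1 - exp(24*x))/(C1 - exp(24*x)))/4 + pi/2
 h(x) = acos((-C1 - exp(24*x))/(C1 - exp(24*x)))/4


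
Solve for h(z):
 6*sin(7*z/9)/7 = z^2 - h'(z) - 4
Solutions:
 h(z) = C1 + z^3/3 - 4*z + 54*cos(7*z/9)/49


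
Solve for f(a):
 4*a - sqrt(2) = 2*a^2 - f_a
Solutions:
 f(a) = C1 + 2*a^3/3 - 2*a^2 + sqrt(2)*a


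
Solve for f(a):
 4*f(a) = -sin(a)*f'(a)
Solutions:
 f(a) = C1*(cos(a)^2 + 2*cos(a) + 1)/(cos(a)^2 - 2*cos(a) + 1)


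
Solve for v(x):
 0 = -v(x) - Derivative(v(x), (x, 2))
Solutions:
 v(x) = C1*sin(x) + C2*cos(x)


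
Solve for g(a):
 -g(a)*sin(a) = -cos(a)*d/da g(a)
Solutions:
 g(a) = C1/cos(a)


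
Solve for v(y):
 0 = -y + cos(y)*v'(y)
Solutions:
 v(y) = C1 + Integral(y/cos(y), y)


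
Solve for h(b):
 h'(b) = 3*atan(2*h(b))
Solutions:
 Integral(1/atan(2*_y), (_y, h(b))) = C1 + 3*b


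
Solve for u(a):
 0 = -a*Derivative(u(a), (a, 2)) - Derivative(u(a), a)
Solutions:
 u(a) = C1 + C2*log(a)


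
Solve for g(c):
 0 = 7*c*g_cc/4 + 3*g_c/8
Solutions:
 g(c) = C1 + C2*c^(11/14)


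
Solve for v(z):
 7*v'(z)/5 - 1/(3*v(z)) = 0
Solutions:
 v(z) = -sqrt(C1 + 210*z)/21
 v(z) = sqrt(C1 + 210*z)/21


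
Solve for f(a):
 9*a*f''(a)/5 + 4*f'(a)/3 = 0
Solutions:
 f(a) = C1 + C2*a^(7/27)


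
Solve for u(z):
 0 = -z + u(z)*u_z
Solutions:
 u(z) = -sqrt(C1 + z^2)
 u(z) = sqrt(C1 + z^2)


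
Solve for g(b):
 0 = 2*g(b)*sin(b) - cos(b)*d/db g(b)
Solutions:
 g(b) = C1/cos(b)^2


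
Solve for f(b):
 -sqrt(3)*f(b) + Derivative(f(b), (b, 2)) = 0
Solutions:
 f(b) = C1*exp(-3^(1/4)*b) + C2*exp(3^(1/4)*b)


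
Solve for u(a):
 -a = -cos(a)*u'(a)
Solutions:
 u(a) = C1 + Integral(a/cos(a), a)


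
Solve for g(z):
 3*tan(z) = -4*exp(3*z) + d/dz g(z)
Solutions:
 g(z) = C1 + 4*exp(3*z)/3 - 3*log(cos(z))


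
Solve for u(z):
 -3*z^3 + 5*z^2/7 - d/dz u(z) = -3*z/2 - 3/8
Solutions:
 u(z) = C1 - 3*z^4/4 + 5*z^3/21 + 3*z^2/4 + 3*z/8


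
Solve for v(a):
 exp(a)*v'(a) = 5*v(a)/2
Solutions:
 v(a) = C1*exp(-5*exp(-a)/2)


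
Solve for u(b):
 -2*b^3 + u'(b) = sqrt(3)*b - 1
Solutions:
 u(b) = C1 + b^4/2 + sqrt(3)*b^2/2 - b


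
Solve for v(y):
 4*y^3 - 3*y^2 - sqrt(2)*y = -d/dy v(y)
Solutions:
 v(y) = C1 - y^4 + y^3 + sqrt(2)*y^2/2


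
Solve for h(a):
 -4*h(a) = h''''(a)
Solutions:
 h(a) = (C1*sin(a) + C2*cos(a))*exp(-a) + (C3*sin(a) + C4*cos(a))*exp(a)


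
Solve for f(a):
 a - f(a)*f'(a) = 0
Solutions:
 f(a) = -sqrt(C1 + a^2)
 f(a) = sqrt(C1 + a^2)


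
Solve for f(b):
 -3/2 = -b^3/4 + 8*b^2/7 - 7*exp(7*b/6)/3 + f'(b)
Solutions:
 f(b) = C1 + b^4/16 - 8*b^3/21 - 3*b/2 + 2*exp(7*b/6)


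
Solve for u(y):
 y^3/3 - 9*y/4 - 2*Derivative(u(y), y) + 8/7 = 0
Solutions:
 u(y) = C1 + y^4/24 - 9*y^2/16 + 4*y/7


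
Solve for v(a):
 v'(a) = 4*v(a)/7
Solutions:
 v(a) = C1*exp(4*a/7)


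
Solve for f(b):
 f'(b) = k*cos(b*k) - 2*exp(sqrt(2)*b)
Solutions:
 f(b) = C1 - sqrt(2)*exp(sqrt(2)*b) + sin(b*k)


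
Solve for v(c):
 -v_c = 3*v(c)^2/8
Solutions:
 v(c) = 8/(C1 + 3*c)


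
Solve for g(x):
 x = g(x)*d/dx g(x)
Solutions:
 g(x) = -sqrt(C1 + x^2)
 g(x) = sqrt(C1 + x^2)


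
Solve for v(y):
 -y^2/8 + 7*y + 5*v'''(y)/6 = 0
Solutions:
 v(y) = C1 + C2*y + C3*y^2 + y^5/400 - 7*y^4/20


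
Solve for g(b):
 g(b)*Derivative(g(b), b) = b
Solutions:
 g(b) = -sqrt(C1 + b^2)
 g(b) = sqrt(C1 + b^2)


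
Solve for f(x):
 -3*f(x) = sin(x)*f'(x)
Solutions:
 f(x) = C1*(cos(x) + 1)^(3/2)/(cos(x) - 1)^(3/2)


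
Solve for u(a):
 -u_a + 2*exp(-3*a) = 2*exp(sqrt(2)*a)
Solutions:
 u(a) = C1 - sqrt(2)*exp(sqrt(2)*a) - 2*exp(-3*a)/3


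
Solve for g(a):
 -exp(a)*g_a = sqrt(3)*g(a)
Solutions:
 g(a) = C1*exp(sqrt(3)*exp(-a))


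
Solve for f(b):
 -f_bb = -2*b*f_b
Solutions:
 f(b) = C1 + C2*erfi(b)


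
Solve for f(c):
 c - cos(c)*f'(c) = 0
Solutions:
 f(c) = C1 + Integral(c/cos(c), c)


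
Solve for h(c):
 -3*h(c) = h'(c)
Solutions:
 h(c) = C1*exp(-3*c)


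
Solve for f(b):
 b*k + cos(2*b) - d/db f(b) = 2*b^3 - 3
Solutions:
 f(b) = C1 - b^4/2 + b^2*k/2 + 3*b + sin(2*b)/2


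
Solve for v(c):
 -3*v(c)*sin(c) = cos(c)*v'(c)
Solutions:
 v(c) = C1*cos(c)^3


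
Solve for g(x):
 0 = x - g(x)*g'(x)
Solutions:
 g(x) = -sqrt(C1 + x^2)
 g(x) = sqrt(C1 + x^2)


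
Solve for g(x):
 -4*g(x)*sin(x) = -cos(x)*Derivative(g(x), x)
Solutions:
 g(x) = C1/cos(x)^4


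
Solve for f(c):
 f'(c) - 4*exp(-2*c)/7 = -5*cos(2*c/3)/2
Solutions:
 f(c) = C1 - 15*sin(2*c/3)/4 - 2*exp(-2*c)/7


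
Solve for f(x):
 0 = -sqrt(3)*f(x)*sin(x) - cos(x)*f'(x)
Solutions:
 f(x) = C1*cos(x)^(sqrt(3))


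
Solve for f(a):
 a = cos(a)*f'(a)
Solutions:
 f(a) = C1 + Integral(a/cos(a), a)


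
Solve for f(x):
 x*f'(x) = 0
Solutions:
 f(x) = C1


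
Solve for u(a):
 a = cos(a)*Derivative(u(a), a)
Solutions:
 u(a) = C1 + Integral(a/cos(a), a)


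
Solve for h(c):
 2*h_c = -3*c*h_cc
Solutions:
 h(c) = C1 + C2*c^(1/3)


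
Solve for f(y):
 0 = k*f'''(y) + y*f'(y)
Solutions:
 f(y) = C1 + Integral(C2*airyai(y*(-1/k)^(1/3)) + C3*airybi(y*(-1/k)^(1/3)), y)


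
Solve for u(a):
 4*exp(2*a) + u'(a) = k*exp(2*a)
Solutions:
 u(a) = C1 + k*exp(2*a)/2 - 2*exp(2*a)


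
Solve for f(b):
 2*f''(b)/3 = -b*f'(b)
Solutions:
 f(b) = C1 + C2*erf(sqrt(3)*b/2)


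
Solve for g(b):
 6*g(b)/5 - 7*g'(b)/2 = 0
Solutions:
 g(b) = C1*exp(12*b/35)


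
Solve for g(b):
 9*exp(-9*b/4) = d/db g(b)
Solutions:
 g(b) = C1 - 4*exp(-9*b/4)


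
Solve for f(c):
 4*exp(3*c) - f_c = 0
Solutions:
 f(c) = C1 + 4*exp(3*c)/3


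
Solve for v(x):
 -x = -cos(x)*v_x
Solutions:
 v(x) = C1 + Integral(x/cos(x), x)


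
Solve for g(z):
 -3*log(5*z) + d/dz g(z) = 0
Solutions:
 g(z) = C1 + 3*z*log(z) - 3*z + z*log(125)


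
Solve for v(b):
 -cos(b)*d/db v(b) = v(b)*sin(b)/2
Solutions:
 v(b) = C1*sqrt(cos(b))


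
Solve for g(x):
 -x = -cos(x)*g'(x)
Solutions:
 g(x) = C1 + Integral(x/cos(x), x)


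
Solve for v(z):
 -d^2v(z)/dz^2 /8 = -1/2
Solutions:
 v(z) = C1 + C2*z + 2*z^2


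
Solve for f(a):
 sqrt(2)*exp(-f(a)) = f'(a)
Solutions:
 f(a) = log(C1 + sqrt(2)*a)


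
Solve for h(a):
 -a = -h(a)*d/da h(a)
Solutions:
 h(a) = -sqrt(C1 + a^2)
 h(a) = sqrt(C1 + a^2)


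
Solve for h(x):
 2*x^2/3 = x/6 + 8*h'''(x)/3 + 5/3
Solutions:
 h(x) = C1 + C2*x + C3*x^2 + x^5/240 - x^4/384 - 5*x^3/48


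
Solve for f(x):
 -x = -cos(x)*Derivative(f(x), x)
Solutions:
 f(x) = C1 + Integral(x/cos(x), x)


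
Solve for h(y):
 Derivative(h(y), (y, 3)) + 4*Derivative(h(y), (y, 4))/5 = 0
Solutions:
 h(y) = C1 + C2*y + C3*y^2 + C4*exp(-5*y/4)


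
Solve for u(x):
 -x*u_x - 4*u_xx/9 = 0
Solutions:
 u(x) = C1 + C2*erf(3*sqrt(2)*x/4)


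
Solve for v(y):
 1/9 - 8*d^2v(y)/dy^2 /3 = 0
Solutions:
 v(y) = C1 + C2*y + y^2/48


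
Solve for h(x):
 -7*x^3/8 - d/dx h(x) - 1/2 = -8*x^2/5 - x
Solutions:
 h(x) = C1 - 7*x^4/32 + 8*x^3/15 + x^2/2 - x/2


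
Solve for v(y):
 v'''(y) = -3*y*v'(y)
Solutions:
 v(y) = C1 + Integral(C2*airyai(-3^(1/3)*y) + C3*airybi(-3^(1/3)*y), y)


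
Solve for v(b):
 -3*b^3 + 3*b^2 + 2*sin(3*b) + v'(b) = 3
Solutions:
 v(b) = C1 + 3*b^4/4 - b^3 + 3*b + 2*cos(3*b)/3


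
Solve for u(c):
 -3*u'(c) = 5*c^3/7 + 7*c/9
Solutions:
 u(c) = C1 - 5*c^4/84 - 7*c^2/54


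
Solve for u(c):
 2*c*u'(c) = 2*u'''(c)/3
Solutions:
 u(c) = C1 + Integral(C2*airyai(3^(1/3)*c) + C3*airybi(3^(1/3)*c), c)


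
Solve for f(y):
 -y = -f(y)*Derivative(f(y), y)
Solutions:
 f(y) = -sqrt(C1 + y^2)
 f(y) = sqrt(C1 + y^2)


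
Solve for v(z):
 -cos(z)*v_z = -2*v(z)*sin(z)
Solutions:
 v(z) = C1/cos(z)^2


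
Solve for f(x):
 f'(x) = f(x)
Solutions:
 f(x) = C1*exp(x)


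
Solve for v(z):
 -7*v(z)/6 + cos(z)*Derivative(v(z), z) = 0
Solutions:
 v(z) = C1*(sin(z) + 1)^(7/12)/(sin(z) - 1)^(7/12)


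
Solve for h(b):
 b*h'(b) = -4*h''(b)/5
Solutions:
 h(b) = C1 + C2*erf(sqrt(10)*b/4)


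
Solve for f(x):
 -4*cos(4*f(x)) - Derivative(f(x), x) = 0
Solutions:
 f(x) = -asin((C1 + exp(32*x))/(C1 - exp(32*x)))/4 + pi/4
 f(x) = asin((C1 + exp(32*x))/(C1 - exp(32*x)))/4


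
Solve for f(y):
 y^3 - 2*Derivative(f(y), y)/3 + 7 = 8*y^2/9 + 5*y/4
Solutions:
 f(y) = C1 + 3*y^4/8 - 4*y^3/9 - 15*y^2/16 + 21*y/2


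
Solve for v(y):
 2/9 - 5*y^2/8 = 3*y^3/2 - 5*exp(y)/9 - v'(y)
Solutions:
 v(y) = C1 + 3*y^4/8 + 5*y^3/24 - 2*y/9 - 5*exp(y)/9


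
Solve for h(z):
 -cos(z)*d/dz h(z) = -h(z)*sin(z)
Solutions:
 h(z) = C1/cos(z)


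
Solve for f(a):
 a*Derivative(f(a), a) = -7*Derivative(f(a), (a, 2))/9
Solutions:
 f(a) = C1 + C2*erf(3*sqrt(14)*a/14)


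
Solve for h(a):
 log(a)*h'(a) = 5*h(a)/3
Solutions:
 h(a) = C1*exp(5*li(a)/3)


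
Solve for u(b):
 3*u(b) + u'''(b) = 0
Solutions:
 u(b) = C3*exp(-3^(1/3)*b) + (C1*sin(3^(5/6)*b/2) + C2*cos(3^(5/6)*b/2))*exp(3^(1/3)*b/2)


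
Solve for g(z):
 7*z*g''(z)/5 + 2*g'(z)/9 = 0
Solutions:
 g(z) = C1 + C2*z^(53/63)


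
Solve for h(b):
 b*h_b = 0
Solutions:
 h(b) = C1


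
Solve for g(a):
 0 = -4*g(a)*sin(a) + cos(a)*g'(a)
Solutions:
 g(a) = C1/cos(a)^4


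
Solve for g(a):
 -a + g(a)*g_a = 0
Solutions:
 g(a) = -sqrt(C1 + a^2)
 g(a) = sqrt(C1 + a^2)


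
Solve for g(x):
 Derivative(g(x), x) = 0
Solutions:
 g(x) = C1


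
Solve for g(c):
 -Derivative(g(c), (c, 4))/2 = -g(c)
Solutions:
 g(c) = C1*exp(-2^(1/4)*c) + C2*exp(2^(1/4)*c) + C3*sin(2^(1/4)*c) + C4*cos(2^(1/4)*c)


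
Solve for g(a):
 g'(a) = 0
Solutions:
 g(a) = C1


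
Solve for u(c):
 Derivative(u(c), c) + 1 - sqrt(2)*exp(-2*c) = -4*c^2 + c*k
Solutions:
 u(c) = C1 - 4*c^3/3 + c^2*k/2 - c - sqrt(2)*exp(-2*c)/2


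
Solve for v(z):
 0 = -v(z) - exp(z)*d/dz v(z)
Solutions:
 v(z) = C1*exp(exp(-z))


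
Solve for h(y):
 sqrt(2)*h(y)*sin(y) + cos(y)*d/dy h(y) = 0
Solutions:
 h(y) = C1*cos(y)^(sqrt(2))


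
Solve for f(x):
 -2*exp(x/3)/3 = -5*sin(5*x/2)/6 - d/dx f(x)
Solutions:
 f(x) = C1 + 2*exp(x/3) + cos(5*x/2)/3


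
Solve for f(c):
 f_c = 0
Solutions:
 f(c) = C1


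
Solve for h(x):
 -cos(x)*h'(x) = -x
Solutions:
 h(x) = C1 + Integral(x/cos(x), x)


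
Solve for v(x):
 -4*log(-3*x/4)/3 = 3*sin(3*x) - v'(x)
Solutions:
 v(x) = C1 + 4*x*log(-x)/3 - 3*x*log(2) - 4*x/3 + x*log(6)/3 + x*log(3) - cos(3*x)


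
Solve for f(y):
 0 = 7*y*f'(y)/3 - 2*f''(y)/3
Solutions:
 f(y) = C1 + C2*erfi(sqrt(7)*y/2)


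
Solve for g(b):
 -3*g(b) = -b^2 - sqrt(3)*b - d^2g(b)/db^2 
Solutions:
 g(b) = C1*exp(-sqrt(3)*b) + C2*exp(sqrt(3)*b) + b^2/3 + sqrt(3)*b/3 + 2/9


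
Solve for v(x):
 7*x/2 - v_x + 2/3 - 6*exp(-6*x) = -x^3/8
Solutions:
 v(x) = C1 + x^4/32 + 7*x^2/4 + 2*x/3 + exp(-6*x)


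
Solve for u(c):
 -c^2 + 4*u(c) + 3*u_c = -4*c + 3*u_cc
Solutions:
 u(c) = C1*exp(c*(3 - sqrt(57))/6) + C2*exp(c*(3 + sqrt(57))/6) + c^2/4 - 11*c/8 + 45/32


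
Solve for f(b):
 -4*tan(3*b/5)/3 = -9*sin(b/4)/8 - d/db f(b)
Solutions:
 f(b) = C1 - 20*log(cos(3*b/5))/9 + 9*cos(b/4)/2


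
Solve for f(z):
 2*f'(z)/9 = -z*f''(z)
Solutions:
 f(z) = C1 + C2*z^(7/9)


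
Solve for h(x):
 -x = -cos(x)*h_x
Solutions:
 h(x) = C1 + Integral(x/cos(x), x)


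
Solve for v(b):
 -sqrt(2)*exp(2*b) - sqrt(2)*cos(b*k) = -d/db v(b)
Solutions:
 v(b) = C1 + sqrt(2)*exp(2*b)/2 + sqrt(2)*sin(b*k)/k


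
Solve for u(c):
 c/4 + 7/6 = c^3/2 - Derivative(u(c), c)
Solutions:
 u(c) = C1 + c^4/8 - c^2/8 - 7*c/6


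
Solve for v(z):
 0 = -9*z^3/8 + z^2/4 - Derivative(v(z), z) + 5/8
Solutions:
 v(z) = C1 - 9*z^4/32 + z^3/12 + 5*z/8


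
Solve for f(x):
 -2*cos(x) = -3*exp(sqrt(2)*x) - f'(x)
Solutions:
 f(x) = C1 - 3*sqrt(2)*exp(sqrt(2)*x)/2 + 2*sin(x)


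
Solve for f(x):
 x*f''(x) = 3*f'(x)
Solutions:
 f(x) = C1 + C2*x^4


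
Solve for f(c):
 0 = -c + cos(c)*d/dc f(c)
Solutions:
 f(c) = C1 + Integral(c/cos(c), c)


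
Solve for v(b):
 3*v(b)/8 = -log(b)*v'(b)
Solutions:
 v(b) = C1*exp(-3*li(b)/8)


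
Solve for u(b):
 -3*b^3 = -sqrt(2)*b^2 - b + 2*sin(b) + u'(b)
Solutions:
 u(b) = C1 - 3*b^4/4 + sqrt(2)*b^3/3 + b^2/2 + 2*cos(b)


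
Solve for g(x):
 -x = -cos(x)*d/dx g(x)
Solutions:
 g(x) = C1 + Integral(x/cos(x), x)


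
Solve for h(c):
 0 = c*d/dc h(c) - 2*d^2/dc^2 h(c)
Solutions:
 h(c) = C1 + C2*erfi(c/2)


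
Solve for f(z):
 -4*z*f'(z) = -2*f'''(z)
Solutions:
 f(z) = C1 + Integral(C2*airyai(2^(1/3)*z) + C3*airybi(2^(1/3)*z), z)


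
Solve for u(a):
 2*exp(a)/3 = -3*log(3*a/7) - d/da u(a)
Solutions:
 u(a) = C1 - 3*a*log(a) + 3*a*(-log(3) + 1 + log(7)) - 2*exp(a)/3


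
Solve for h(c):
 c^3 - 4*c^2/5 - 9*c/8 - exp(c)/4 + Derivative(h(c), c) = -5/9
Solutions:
 h(c) = C1 - c^4/4 + 4*c^3/15 + 9*c^2/16 - 5*c/9 + exp(c)/4


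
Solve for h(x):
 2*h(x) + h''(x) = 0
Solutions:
 h(x) = C1*sin(sqrt(2)*x) + C2*cos(sqrt(2)*x)


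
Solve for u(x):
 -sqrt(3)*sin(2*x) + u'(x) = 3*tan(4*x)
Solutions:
 u(x) = C1 - 3*log(cos(4*x))/4 - sqrt(3)*cos(2*x)/2


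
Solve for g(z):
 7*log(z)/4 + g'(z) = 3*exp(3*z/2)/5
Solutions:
 g(z) = C1 - 7*z*log(z)/4 + 7*z/4 + 2*exp(3*z/2)/5


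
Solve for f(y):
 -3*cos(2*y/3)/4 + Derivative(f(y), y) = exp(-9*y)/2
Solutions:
 f(y) = C1 + 9*sin(2*y/3)/8 - exp(-9*y)/18


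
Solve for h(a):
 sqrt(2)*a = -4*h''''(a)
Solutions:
 h(a) = C1 + C2*a + C3*a^2 + C4*a^3 - sqrt(2)*a^5/480


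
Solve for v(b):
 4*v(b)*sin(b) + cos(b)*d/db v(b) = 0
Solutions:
 v(b) = C1*cos(b)^4


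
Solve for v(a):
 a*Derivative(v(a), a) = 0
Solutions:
 v(a) = C1


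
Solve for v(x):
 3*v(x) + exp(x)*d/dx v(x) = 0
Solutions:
 v(x) = C1*exp(3*exp(-x))


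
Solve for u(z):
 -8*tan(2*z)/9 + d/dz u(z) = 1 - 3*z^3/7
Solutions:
 u(z) = C1 - 3*z^4/28 + z - 4*log(cos(2*z))/9


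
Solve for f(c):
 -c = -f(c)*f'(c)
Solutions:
 f(c) = -sqrt(C1 + c^2)
 f(c) = sqrt(C1 + c^2)


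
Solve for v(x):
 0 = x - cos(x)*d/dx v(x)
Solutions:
 v(x) = C1 + Integral(x/cos(x), x)


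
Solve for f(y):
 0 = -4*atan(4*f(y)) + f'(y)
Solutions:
 Integral(1/atan(4*_y), (_y, f(y))) = C1 + 4*y


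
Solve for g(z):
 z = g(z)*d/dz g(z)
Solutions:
 g(z) = -sqrt(C1 + z^2)
 g(z) = sqrt(C1 + z^2)


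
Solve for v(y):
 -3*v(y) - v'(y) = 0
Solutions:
 v(y) = C1*exp(-3*y)


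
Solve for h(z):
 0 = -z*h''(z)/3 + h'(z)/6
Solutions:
 h(z) = C1 + C2*z^(3/2)


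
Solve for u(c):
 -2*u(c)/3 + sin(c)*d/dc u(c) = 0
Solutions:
 u(c) = C1*(cos(c) - 1)^(1/3)/(cos(c) + 1)^(1/3)


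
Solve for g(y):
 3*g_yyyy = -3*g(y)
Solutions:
 g(y) = (C1*sin(sqrt(2)*y/2) + C2*cos(sqrt(2)*y/2))*exp(-sqrt(2)*y/2) + (C3*sin(sqrt(2)*y/2) + C4*cos(sqrt(2)*y/2))*exp(sqrt(2)*y/2)


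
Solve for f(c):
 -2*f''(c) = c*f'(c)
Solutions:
 f(c) = C1 + C2*erf(c/2)


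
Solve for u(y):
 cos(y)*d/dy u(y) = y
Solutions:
 u(y) = C1 + Integral(y/cos(y), y)


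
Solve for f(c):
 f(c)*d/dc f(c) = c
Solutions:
 f(c) = -sqrt(C1 + c^2)
 f(c) = sqrt(C1 + c^2)


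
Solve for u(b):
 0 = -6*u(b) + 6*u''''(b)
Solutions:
 u(b) = C1*exp(-b) + C2*exp(b) + C3*sin(b) + C4*cos(b)


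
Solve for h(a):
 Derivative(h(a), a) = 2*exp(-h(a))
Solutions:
 h(a) = log(C1 + 2*a)


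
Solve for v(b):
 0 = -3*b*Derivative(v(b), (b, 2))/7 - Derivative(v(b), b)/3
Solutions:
 v(b) = C1 + C2*b^(2/9)


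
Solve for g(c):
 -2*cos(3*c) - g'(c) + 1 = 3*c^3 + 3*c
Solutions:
 g(c) = C1 - 3*c^4/4 - 3*c^2/2 + c - 2*sin(3*c)/3


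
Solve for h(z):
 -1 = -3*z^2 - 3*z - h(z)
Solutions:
 h(z) = -3*z^2 - 3*z + 1


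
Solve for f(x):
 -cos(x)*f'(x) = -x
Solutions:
 f(x) = C1 + Integral(x/cos(x), x)


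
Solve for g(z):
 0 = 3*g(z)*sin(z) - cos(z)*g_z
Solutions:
 g(z) = C1/cos(z)^3


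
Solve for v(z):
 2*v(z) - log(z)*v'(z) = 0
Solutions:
 v(z) = C1*exp(2*li(z))


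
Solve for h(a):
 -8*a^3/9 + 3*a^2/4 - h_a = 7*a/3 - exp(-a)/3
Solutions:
 h(a) = C1 - 2*a^4/9 + a^3/4 - 7*a^2/6 - exp(-a)/3


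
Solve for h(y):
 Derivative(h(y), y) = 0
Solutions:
 h(y) = C1


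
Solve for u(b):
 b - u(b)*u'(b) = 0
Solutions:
 u(b) = -sqrt(C1 + b^2)
 u(b) = sqrt(C1 + b^2)


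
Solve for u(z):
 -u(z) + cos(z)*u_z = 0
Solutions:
 u(z) = C1*sqrt(sin(z) + 1)/sqrt(sin(z) - 1)


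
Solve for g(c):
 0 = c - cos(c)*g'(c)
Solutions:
 g(c) = C1 + Integral(c/cos(c), c)


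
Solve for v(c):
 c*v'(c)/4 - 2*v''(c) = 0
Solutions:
 v(c) = C1 + C2*erfi(c/4)


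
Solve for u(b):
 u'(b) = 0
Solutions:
 u(b) = C1


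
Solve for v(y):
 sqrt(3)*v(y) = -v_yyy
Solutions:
 v(y) = C3*exp(-3^(1/6)*y) + (C1*sin(3^(2/3)*y/2) + C2*cos(3^(2/3)*y/2))*exp(3^(1/6)*y/2)


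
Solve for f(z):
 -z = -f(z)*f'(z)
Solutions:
 f(z) = -sqrt(C1 + z^2)
 f(z) = sqrt(C1 + z^2)


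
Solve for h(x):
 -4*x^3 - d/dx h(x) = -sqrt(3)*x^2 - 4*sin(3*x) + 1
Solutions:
 h(x) = C1 - x^4 + sqrt(3)*x^3/3 - x - 4*cos(3*x)/3


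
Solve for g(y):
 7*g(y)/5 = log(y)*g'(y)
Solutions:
 g(y) = C1*exp(7*li(y)/5)


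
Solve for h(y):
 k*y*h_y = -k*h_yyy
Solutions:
 h(y) = C1 + Integral(C2*airyai(-y) + C3*airybi(-y), y)


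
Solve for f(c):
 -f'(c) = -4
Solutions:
 f(c) = C1 + 4*c


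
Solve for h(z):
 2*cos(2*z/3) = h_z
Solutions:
 h(z) = C1 + 3*sin(2*z/3)


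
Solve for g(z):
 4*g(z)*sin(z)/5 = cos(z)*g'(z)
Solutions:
 g(z) = C1/cos(z)^(4/5)


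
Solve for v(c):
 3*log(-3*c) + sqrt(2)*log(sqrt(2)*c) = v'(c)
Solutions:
 v(c) = C1 + c*(sqrt(2) + 3)*log(c) + c*(-3 - sqrt(2) + sqrt(2)*log(2)/2 + 3*log(3) + 3*I*pi)


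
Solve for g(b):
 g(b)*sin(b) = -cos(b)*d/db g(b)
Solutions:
 g(b) = C1*cos(b)


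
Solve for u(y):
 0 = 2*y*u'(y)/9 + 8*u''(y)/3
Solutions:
 u(y) = C1 + C2*erf(sqrt(6)*y/12)


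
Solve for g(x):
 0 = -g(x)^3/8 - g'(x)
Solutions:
 g(x) = -2*sqrt(-1/(C1 - x))
 g(x) = 2*sqrt(-1/(C1 - x))


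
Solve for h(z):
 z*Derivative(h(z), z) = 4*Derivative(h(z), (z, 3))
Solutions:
 h(z) = C1 + Integral(C2*airyai(2^(1/3)*z/2) + C3*airybi(2^(1/3)*z/2), z)


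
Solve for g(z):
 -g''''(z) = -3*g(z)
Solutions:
 g(z) = C1*exp(-3^(1/4)*z) + C2*exp(3^(1/4)*z) + C3*sin(3^(1/4)*z) + C4*cos(3^(1/4)*z)


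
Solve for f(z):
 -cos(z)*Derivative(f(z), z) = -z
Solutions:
 f(z) = C1 + Integral(z/cos(z), z)


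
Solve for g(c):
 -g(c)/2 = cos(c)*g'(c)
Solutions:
 g(c) = C1*(sin(c) - 1)^(1/4)/(sin(c) + 1)^(1/4)


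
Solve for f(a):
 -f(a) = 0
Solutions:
 f(a) = 0


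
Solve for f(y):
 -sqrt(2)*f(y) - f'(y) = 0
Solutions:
 f(y) = C1*exp(-sqrt(2)*y)


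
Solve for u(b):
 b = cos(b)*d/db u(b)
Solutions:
 u(b) = C1 + Integral(b/cos(b), b)


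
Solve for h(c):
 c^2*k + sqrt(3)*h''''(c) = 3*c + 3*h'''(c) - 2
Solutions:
 h(c) = C1 + C2*c + C3*c^2 + C4*exp(sqrt(3)*c) + c^5*k/180 + c^4*(2*sqrt(3)*k - 9)/216 + c^3*(2*k - 3*sqrt(3) + 6)/54


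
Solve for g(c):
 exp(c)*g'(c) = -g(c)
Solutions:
 g(c) = C1*exp(exp(-c))


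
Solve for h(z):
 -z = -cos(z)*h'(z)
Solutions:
 h(z) = C1 + Integral(z/cos(z), z)


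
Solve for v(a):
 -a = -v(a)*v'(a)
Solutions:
 v(a) = -sqrt(C1 + a^2)
 v(a) = sqrt(C1 + a^2)


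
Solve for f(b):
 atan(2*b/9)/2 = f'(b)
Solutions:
 f(b) = C1 + b*atan(2*b/9)/2 - 9*log(4*b^2 + 81)/8


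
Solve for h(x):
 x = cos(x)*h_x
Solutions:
 h(x) = C1 + Integral(x/cos(x), x)


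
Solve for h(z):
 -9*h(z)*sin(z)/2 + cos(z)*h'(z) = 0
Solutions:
 h(z) = C1/cos(z)^(9/2)


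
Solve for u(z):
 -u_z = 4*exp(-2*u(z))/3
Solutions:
 u(z) = log(-sqrt(C1 - 24*z)) - log(3)
 u(z) = log(C1 - 24*z)/2 - log(3)


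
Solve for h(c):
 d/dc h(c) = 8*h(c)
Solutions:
 h(c) = C1*exp(8*c)


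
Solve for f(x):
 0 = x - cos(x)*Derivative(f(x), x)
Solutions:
 f(x) = C1 + Integral(x/cos(x), x)


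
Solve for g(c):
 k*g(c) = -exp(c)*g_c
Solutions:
 g(c) = C1*exp(k*exp(-c))


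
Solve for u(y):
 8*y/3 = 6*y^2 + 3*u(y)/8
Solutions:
 u(y) = 16*y*(4 - 9*y)/9


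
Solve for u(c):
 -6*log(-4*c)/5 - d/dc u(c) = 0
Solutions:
 u(c) = C1 - 6*c*log(-c)/5 + 6*c*(1 - 2*log(2))/5


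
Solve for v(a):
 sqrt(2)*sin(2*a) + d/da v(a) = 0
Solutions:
 v(a) = C1 + sqrt(2)*cos(2*a)/2


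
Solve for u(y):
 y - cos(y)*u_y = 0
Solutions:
 u(y) = C1 + Integral(y/cos(y), y)


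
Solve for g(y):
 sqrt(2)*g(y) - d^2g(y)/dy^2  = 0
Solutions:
 g(y) = C1*exp(-2^(1/4)*y) + C2*exp(2^(1/4)*y)


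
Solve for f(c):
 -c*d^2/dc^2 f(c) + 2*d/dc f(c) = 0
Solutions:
 f(c) = C1 + C2*c^3


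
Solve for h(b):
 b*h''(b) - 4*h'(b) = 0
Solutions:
 h(b) = C1 + C2*b^5


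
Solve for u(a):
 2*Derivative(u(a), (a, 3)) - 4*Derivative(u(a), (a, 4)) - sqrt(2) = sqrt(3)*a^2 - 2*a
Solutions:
 u(a) = C1 + C2*a + C3*a^2 + C4*exp(a/2) + sqrt(3)*a^5/120 + a^4*(-1 + 2*sqrt(3))/24 + a^3*(-4 + sqrt(2) + 8*sqrt(3))/12


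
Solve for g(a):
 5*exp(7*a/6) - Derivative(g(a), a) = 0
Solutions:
 g(a) = C1 + 30*exp(7*a/6)/7


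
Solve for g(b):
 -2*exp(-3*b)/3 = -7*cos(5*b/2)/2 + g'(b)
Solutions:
 g(b) = C1 + 7*sin(5*b/2)/5 + 2*exp(-3*b)/9


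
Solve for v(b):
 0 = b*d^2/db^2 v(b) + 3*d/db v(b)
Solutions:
 v(b) = C1 + C2/b^2


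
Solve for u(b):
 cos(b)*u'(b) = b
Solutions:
 u(b) = C1 + Integral(b/cos(b), b)


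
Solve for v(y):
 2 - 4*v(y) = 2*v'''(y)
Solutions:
 v(y) = C3*exp(-2^(1/3)*y) + (C1*sin(2^(1/3)*sqrt(3)*y/2) + C2*cos(2^(1/3)*sqrt(3)*y/2))*exp(2^(1/3)*y/2) + 1/2


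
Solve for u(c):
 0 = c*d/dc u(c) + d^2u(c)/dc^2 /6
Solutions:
 u(c) = C1 + C2*erf(sqrt(3)*c)


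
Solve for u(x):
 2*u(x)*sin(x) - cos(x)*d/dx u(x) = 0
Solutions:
 u(x) = C1/cos(x)^2


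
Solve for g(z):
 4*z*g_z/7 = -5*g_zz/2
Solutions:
 g(z) = C1 + C2*erf(2*sqrt(35)*z/35)


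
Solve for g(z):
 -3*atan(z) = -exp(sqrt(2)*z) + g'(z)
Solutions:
 g(z) = C1 - 3*z*atan(z) + sqrt(2)*exp(sqrt(2)*z)/2 + 3*log(z^2 + 1)/2


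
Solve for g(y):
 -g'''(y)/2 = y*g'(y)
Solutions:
 g(y) = C1 + Integral(C2*airyai(-2^(1/3)*y) + C3*airybi(-2^(1/3)*y), y)
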